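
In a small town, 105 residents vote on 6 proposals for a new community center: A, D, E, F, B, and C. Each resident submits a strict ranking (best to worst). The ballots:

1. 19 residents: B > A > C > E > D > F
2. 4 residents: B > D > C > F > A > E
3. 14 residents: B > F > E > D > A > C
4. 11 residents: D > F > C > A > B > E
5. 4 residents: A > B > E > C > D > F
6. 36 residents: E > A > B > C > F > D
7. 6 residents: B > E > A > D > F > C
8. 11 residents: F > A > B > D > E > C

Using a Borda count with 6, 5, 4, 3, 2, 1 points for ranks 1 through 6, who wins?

A: 19·5 + 4·2 + 14·2 + 11·3 + 4·6 + 36·5 + 6·4 + 11·5 = 447
D: 19·2 + 4·5 + 14·3 + 11·6 + 4·2 + 36·1 + 6·3 + 11·3 = 261
E: 19·3 + 4·1 + 14·4 + 11·1 + 4·4 + 36·6 + 6·5 + 11·2 = 412
F: 19·1 + 4·3 + 14·5 + 11·5 + 4·1 + 36·2 + 6·2 + 11·6 = 310
B: 19·6 + 4·6 + 14·6 + 11·2 + 4·5 + 36·4 + 6·6 + 11·4 = 488
C: 19·4 + 4·4 + 14·1 + 11·4 + 4·3 + 36·3 + 6·1 + 11·1 = 287
B has the highest Borda score (488).

B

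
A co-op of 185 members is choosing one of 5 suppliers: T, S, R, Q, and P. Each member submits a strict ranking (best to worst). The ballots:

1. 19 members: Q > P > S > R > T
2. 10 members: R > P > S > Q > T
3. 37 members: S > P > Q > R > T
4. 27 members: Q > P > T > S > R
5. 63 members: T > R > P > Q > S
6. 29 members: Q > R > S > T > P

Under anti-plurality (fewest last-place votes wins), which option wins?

Q

Last-place votes: T 66, S 63, R 27, Q 0, P 29.
Q is ranked last by the fewest voters, so Q wins.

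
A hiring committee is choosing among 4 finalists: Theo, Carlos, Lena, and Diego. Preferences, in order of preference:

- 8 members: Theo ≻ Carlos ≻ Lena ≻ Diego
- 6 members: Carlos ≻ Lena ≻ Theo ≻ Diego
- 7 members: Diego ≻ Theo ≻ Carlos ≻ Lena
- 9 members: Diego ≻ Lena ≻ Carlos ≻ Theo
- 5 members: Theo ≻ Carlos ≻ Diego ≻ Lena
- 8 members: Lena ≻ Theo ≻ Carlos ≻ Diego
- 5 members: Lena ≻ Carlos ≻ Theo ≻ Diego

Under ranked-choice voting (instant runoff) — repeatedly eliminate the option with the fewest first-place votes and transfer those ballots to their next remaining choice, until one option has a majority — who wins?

Round 1: Theo 13, Carlos 6, Lena 13, Diego 16. Eliminate Carlos.
Round 2: Theo 13, Lena 19, Diego 16. Eliminate Theo.
Round 3: Lena 27, Diego 21. Lena has a majority.

Lena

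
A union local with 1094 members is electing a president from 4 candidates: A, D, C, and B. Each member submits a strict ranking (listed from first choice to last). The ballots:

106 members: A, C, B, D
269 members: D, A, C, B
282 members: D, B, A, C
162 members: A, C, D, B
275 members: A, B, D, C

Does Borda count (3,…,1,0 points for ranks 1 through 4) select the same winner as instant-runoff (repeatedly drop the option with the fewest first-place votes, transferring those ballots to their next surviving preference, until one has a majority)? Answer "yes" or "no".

no

Borda — scores: A 2449, D 2090, C 805, B 1220. Winner: A.
Instant-runoff — R1 A 543, D 551, C 0, B 0 (D winner). Winner: D.
The two methods disagree.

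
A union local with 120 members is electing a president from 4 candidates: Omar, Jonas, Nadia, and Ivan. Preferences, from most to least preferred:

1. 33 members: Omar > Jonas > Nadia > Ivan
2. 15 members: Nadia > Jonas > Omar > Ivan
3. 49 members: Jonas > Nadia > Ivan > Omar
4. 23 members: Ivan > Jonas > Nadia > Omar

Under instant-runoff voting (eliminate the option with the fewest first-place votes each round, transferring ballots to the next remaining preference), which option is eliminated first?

Round 1: Omar 33, Jonas 49, Nadia 15, Ivan 23. Eliminate Nadia.

Nadia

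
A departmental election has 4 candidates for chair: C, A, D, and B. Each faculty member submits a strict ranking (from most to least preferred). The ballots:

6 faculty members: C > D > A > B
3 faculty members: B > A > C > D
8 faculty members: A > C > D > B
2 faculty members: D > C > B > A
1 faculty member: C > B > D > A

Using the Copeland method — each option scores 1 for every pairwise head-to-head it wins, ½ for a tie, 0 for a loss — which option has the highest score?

C: beats D and B; loses to A → score 2.
A: beats C, D, and B → score 3.
D: beats B; loses to C and A → score 1.
B: loses to C, A, and D → score 0.
A has the best pairwise record.

A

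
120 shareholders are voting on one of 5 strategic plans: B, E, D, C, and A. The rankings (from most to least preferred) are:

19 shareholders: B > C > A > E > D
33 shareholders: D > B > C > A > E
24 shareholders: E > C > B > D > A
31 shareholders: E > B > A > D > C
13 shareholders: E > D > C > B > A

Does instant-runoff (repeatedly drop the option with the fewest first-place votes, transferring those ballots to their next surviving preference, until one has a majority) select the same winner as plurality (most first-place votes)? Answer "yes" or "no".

Instant-runoff — R1 B 19, E 68, D 33, C 0, A 0 (E winner). Winner: E.
Plurality — first-place votes: B 19, E 68, D 33, C 0, A 0. Winner: E.
The two methods agree.

yes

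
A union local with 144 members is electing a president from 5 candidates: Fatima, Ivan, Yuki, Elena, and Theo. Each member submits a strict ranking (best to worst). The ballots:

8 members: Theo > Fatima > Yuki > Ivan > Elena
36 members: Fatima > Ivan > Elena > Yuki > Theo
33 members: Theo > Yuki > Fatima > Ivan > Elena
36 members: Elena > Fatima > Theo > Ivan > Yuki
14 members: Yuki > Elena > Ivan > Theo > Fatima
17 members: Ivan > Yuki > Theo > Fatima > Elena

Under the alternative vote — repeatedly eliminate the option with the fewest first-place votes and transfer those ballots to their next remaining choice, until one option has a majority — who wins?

Round 1: Fatima 36, Ivan 17, Yuki 14, Elena 36, Theo 41. Eliminate Yuki.
Round 2: Fatima 36, Ivan 17, Elena 50, Theo 41. Eliminate Ivan.
Round 3: Fatima 36, Elena 50, Theo 58. Eliminate Fatima.
Round 4: Elena 86, Theo 58. Elena has a majority.

Elena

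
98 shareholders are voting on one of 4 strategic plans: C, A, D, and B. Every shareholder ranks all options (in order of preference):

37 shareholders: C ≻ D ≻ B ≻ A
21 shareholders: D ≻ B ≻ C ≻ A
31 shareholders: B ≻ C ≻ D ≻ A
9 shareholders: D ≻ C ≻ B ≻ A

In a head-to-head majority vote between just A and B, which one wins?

B

Voters preferring A to B: 0; preferring B to A: 98.
B wins the head-to-head.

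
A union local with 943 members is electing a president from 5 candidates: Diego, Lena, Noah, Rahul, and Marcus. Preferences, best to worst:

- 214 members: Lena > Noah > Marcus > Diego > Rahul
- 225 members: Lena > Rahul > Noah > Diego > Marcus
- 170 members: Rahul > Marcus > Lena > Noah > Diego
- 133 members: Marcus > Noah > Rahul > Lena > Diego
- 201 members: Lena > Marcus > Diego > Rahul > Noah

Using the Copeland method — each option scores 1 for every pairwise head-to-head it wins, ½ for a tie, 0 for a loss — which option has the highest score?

Lena

Diego: loses to Lena, Noah, Rahul, and Marcus → score 0.
Lena: beats Diego, Noah, Rahul, and Marcus → score 4.
Noah: beats Diego; loses to Lena, Rahul, and Marcus → score 1.
Rahul: beats Diego and Noah; loses to Lena and Marcus → score 2.
Marcus: beats Diego, Noah, and Rahul; loses to Lena → score 3.
Lena has the best pairwise record.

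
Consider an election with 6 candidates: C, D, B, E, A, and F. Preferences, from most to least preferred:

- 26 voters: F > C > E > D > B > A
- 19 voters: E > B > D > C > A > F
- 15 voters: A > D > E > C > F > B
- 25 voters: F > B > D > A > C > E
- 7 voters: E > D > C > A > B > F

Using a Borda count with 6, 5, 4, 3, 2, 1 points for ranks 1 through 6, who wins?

C: 26·5 + 19·3 + 15·3 + 25·2 + 7·4 = 310
D: 26·3 + 19·4 + 15·5 + 25·4 + 7·5 = 364
B: 26·2 + 19·5 + 15·1 + 25·5 + 7·2 = 301
E: 26·4 + 19·6 + 15·4 + 25·1 + 7·6 = 345
A: 26·1 + 19·2 + 15·6 + 25·3 + 7·3 = 250
F: 26·6 + 19·1 + 15·2 + 25·6 + 7·1 = 362
D has the highest Borda score (364).

D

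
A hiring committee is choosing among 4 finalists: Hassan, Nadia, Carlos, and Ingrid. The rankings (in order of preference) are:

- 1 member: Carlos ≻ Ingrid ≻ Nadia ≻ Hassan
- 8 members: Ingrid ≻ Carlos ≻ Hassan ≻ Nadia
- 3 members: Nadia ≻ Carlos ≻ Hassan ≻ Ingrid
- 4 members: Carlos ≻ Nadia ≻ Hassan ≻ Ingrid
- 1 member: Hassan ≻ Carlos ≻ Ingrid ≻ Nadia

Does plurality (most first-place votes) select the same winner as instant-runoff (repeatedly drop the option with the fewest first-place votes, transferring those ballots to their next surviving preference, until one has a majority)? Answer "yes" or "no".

Plurality — first-place votes: Hassan 1, Nadia 3, Carlos 5, Ingrid 8. Winner: Ingrid.
Instant-runoff — R1 Hassan 1, Nadia 3, Carlos 5, Ingrid 8 (Hassan out); R2 Nadia 3, Carlos 6, Ingrid 8 (Nadia out); R3 Carlos 9, Ingrid 8 (Carlos winner). Winner: Carlos.
The two methods disagree.

no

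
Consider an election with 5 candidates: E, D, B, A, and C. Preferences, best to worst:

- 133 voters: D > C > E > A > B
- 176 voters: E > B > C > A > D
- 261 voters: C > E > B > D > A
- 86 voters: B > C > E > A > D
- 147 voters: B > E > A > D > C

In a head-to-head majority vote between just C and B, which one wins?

B

Voters preferring C to B: 394; preferring B to C: 409.
B wins the head-to-head.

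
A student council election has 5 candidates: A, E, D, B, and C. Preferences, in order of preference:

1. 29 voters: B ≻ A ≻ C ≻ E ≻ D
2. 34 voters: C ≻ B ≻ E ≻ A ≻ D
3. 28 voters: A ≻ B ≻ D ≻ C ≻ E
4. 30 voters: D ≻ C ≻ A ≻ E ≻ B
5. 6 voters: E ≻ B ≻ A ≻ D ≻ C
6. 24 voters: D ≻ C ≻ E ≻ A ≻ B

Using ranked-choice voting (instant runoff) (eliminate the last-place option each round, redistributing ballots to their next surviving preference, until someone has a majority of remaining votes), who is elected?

Round 1: A 28, E 6, D 54, B 29, C 34. Eliminate E.
Round 2: A 28, D 54, B 35, C 34. Eliminate A.
Round 3: D 54, B 63, C 34. Eliminate C.
Round 4: D 54, B 97. B has a majority.

B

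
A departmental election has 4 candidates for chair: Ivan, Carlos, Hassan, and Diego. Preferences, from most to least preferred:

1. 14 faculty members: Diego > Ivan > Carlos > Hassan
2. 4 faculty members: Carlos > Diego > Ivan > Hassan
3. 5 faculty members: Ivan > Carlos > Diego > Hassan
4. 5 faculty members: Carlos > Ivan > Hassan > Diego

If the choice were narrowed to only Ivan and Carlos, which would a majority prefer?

Ivan

Voters preferring Ivan to Carlos: 19; preferring Carlos to Ivan: 9.
Ivan wins the head-to-head.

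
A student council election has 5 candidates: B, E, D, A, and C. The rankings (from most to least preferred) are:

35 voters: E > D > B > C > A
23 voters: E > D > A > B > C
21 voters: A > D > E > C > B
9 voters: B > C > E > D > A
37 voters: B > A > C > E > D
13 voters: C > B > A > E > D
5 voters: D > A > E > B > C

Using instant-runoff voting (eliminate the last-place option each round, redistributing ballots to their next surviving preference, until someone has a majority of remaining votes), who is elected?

E

Round 1: B 46, E 58, D 5, A 21, C 13. Eliminate D.
Round 2: B 46, E 58, A 26, C 13. Eliminate C.
Round 3: B 59, E 58, A 26. Eliminate A.
Round 4: B 59, E 84. E has a majority.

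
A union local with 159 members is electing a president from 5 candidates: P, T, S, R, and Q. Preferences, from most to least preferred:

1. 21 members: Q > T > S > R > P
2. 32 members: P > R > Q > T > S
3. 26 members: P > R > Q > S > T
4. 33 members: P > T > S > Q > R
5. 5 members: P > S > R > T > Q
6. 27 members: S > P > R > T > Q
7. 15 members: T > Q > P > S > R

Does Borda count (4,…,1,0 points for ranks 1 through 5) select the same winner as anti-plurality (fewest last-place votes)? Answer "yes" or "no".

Borda — scores: P 495, T 286, S 272, R 259, Q 278. Winner: P.
Anti-plurality — last-place votes: P 21, T 26, S 32, R 48, Q 32. Winner: P.
The two methods agree.

yes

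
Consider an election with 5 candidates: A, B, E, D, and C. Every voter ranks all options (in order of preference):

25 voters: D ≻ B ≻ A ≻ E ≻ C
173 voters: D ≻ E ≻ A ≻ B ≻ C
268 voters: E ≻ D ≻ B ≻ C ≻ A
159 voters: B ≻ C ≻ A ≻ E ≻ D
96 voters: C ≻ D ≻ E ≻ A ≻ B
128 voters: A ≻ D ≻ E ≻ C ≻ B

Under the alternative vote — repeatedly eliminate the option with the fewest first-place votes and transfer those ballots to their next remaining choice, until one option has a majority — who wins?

E

Round 1: A 128, B 159, E 268, D 198, C 96. Eliminate C.
Round 2: A 128, B 159, E 268, D 294. Eliminate A.
Round 3: B 159, E 268, D 422. Eliminate B.
Round 4: E 427, D 422. E has a majority.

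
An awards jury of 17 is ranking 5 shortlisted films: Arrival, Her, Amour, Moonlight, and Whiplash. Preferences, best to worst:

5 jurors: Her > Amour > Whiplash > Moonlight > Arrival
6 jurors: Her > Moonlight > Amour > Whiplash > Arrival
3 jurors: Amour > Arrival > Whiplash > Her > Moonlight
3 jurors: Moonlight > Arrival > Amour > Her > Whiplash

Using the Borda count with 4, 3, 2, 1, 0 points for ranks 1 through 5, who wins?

Her

Arrival: 5·0 + 6·0 + 3·3 + 3·3 = 18
Her: 5·4 + 6·4 + 3·1 + 3·1 = 50
Amour: 5·3 + 6·2 + 3·4 + 3·2 = 45
Moonlight: 5·1 + 6·3 + 3·0 + 3·4 = 35
Whiplash: 5·2 + 6·1 + 3·2 + 3·0 = 22
Her has the highest Borda score (50).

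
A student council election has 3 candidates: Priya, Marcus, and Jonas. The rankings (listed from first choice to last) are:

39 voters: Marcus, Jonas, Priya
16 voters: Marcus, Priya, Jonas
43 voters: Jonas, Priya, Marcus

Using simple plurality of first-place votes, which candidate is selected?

Marcus

First-place votes: Priya 0, Marcus 55, Jonas 43.
Marcus has the most first-place votes.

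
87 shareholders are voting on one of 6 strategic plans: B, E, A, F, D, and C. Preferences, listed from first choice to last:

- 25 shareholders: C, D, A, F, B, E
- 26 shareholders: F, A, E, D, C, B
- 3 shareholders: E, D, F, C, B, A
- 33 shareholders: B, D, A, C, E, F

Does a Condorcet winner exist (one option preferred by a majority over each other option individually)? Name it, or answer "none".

D

D vs B: 54–33 for D.
D vs E: 58–29 for D.
D vs A: 61–26 for D.
D vs F: 61–26 for D.
D vs C: 62–25 for D.
D beats every other option head-to-head.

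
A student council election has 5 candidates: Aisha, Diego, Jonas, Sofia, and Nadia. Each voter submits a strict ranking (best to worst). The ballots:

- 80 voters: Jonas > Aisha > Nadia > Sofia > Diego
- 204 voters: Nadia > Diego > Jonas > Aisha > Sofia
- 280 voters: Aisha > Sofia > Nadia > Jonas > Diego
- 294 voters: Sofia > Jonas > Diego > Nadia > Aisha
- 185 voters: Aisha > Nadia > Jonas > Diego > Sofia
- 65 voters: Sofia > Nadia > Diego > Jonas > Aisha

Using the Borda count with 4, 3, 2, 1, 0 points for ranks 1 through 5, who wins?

Nadia

Aisha: 80·3 + 204·1 + 280·4 + 294·0 + 185·4 + 65·0 = 2304
Diego: 80·0 + 204·3 + 280·0 + 294·2 + 185·1 + 65·2 = 1515
Jonas: 80·4 + 204·2 + 280·1 + 294·3 + 185·2 + 65·1 = 2325
Sofia: 80·1 + 204·0 + 280·3 + 294·4 + 185·0 + 65·4 = 2356
Nadia: 80·2 + 204·4 + 280·2 + 294·1 + 185·3 + 65·3 = 2580
Nadia has the highest Borda score (2580).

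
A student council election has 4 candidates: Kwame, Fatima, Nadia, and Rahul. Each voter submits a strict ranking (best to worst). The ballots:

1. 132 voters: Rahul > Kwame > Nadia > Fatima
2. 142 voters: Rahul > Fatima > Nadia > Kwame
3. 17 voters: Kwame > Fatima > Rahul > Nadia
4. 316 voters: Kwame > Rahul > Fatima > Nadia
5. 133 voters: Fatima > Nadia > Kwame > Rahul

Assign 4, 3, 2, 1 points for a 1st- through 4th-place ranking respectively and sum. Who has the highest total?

Kwame: 132·3 + 142·1 + 17·4 + 316·4 + 133·2 = 2136
Fatima: 132·1 + 142·3 + 17·3 + 316·2 + 133·4 = 1773
Nadia: 132·2 + 142·2 + 17·1 + 316·1 + 133·3 = 1280
Rahul: 132·4 + 142·4 + 17·2 + 316·3 + 133·1 = 2211
Rahul has the highest Borda score (2211).

Rahul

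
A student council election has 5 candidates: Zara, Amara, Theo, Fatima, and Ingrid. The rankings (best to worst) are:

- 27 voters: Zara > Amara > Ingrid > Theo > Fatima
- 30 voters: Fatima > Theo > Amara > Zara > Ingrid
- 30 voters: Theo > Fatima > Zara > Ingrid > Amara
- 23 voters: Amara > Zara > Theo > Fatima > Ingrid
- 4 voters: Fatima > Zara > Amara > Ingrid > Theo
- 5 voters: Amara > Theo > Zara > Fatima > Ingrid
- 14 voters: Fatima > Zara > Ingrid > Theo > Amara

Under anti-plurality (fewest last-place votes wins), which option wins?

Zara

Last-place votes: Zara 0, Amara 44, Theo 4, Fatima 27, Ingrid 58.
Zara is ranked last by the fewest voters, so Zara wins.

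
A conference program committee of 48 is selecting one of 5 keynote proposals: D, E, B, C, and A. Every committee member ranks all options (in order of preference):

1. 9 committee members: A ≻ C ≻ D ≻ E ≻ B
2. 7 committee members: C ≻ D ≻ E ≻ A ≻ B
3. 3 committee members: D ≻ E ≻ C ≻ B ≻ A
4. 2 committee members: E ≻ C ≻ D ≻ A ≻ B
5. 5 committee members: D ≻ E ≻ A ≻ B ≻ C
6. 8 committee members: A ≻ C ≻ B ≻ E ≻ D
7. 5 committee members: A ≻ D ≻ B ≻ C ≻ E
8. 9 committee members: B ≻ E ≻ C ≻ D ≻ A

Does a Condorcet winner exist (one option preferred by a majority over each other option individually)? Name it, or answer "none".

Checking pairwise contests:
C beats D 35–13.
D beats E 29–19.
D beats B 31–17.
A beats C 27–21.
D beats A 26–22.
Every option loses at least one head-to-head, so there is no Condorcet winner.

none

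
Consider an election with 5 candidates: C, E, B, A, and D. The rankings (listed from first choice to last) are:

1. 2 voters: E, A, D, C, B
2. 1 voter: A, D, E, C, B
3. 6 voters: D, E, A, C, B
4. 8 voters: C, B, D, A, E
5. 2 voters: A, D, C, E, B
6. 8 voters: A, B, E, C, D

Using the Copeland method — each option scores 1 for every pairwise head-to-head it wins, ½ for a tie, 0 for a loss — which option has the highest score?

A

C: beats B and D; loses to E and A → score 2.
E: beats C; loses to B, A, and D → score 1.
B: beats E and D; loses to C and A → score 2.
A: beats C, E, and B; loses to D → score 3.
D: beats E and A; loses to C and B → score 2.
A has the best pairwise record.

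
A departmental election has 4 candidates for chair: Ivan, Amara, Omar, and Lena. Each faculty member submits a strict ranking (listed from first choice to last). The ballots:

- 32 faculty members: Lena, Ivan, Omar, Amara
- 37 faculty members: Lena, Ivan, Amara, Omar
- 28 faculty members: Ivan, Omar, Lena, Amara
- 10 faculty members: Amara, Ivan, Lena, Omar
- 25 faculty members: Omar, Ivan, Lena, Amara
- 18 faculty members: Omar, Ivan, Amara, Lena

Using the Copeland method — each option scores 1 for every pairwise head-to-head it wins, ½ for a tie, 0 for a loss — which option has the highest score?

Ivan

Ivan: beats Amara, Omar, and Lena → score 3.
Amara: loses to Ivan, Omar, and Lena → score 0.
Omar: beats Amara; loses to Ivan and Lena → score 1.
Lena: beats Amara and Omar; loses to Ivan → score 2.
Ivan has the best pairwise record.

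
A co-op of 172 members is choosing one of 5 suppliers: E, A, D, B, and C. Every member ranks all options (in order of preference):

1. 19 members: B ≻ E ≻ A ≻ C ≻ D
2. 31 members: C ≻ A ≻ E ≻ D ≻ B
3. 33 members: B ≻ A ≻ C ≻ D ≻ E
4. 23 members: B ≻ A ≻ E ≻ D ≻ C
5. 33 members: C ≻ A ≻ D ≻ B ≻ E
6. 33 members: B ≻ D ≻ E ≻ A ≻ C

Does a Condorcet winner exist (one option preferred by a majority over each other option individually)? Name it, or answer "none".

B vs E: 141–31 for B.
B vs A: 108–64 for B.
B vs D: 108–64 for B.
B vs C: 108–64 for B.
B beats every other option head-to-head.

B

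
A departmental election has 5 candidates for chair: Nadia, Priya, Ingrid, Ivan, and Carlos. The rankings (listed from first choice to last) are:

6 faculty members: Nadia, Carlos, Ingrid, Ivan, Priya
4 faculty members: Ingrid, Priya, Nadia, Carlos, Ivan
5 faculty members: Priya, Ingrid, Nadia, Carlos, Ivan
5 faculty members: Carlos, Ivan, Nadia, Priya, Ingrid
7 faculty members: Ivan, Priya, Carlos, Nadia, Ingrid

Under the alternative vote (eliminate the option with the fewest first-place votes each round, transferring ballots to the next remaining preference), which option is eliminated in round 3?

Round 1: Nadia 6, Priya 5, Ingrid 4, Ivan 7, Carlos 5. Eliminate Ingrid.
Round 2: Nadia 6, Priya 9, Ivan 7, Carlos 5. Eliminate Carlos.
Round 3: Nadia 6, Priya 9, Ivan 12. Eliminate Nadia.

Nadia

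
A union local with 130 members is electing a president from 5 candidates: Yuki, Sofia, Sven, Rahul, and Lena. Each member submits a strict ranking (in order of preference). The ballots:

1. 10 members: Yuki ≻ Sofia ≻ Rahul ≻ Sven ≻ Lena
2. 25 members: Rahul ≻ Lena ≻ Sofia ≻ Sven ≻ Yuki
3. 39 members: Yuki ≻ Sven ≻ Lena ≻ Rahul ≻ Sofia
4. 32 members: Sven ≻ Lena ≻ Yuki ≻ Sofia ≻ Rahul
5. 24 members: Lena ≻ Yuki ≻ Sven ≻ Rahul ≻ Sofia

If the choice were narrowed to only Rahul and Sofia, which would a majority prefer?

Rahul

Voters preferring Rahul to Sofia: 88; preferring Sofia to Rahul: 42.
Rahul wins the head-to-head.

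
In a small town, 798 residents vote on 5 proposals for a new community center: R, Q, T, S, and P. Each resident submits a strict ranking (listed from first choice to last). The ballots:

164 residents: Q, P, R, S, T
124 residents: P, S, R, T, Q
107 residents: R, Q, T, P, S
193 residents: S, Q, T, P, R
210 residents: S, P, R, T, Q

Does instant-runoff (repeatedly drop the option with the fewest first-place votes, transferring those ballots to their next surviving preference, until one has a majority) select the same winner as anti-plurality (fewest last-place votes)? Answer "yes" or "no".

Instant-runoff — R1 R 107, Q 164, T 0, S 403, P 124 (S winner). Winner: S.
Anti-plurality — last-place votes: R 193, Q 334, T 164, S 107, P 0. Winner: P.
The two methods disagree.

no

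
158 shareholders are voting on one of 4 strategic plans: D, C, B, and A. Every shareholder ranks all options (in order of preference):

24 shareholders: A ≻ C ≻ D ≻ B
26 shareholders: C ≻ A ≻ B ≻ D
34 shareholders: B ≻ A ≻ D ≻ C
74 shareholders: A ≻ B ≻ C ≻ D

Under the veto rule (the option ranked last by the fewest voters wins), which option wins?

A

Last-place votes: D 100, C 34, B 24, A 0.
A is ranked last by the fewest voters, so A wins.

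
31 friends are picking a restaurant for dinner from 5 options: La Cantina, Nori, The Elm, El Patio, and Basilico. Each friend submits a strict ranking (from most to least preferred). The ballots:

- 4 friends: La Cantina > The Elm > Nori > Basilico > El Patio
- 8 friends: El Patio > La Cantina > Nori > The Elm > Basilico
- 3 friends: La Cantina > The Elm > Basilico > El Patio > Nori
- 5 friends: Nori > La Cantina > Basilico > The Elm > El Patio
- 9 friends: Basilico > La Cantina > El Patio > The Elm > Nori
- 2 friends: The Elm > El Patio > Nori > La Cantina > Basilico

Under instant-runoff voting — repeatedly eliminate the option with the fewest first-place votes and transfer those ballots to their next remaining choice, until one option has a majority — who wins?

Round 1: La Cantina 7, Nori 5, The Elm 2, El Patio 8, Basilico 9. Eliminate The Elm.
Round 2: La Cantina 7, Nori 5, El Patio 10, Basilico 9. Eliminate Nori.
Round 3: La Cantina 12, El Patio 10, Basilico 9. Eliminate Basilico.
Round 4: La Cantina 21, El Patio 10. La Cantina has a majority.

La Cantina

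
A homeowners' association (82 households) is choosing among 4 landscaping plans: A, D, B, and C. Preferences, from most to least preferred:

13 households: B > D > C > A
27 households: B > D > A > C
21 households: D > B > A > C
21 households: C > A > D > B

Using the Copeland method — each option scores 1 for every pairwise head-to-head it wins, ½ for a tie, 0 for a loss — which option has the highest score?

A: beats C; loses to D and B → score 1.
D: beats A, B, and C → score 3.
B: beats A and C; loses to D → score 2.
C: loses to A, D, and B → score 0.
D has the best pairwise record.

D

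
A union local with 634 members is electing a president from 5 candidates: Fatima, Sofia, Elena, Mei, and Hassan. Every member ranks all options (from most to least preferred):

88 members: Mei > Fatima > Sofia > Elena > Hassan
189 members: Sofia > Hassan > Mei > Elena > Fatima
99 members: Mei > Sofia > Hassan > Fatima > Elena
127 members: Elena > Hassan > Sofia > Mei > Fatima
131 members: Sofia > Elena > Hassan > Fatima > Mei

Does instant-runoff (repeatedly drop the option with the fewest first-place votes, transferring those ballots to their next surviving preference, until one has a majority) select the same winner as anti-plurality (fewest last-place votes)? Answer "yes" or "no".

yes

Instant-runoff — R1 Fatima 0, Sofia 320, Elena 127, Mei 187, Hassan 0 (Sofia winner). Winner: Sofia.
Anti-plurality — last-place votes: Fatima 316, Sofia 0, Elena 99, Mei 131, Hassan 88. Winner: Sofia.
The two methods agree.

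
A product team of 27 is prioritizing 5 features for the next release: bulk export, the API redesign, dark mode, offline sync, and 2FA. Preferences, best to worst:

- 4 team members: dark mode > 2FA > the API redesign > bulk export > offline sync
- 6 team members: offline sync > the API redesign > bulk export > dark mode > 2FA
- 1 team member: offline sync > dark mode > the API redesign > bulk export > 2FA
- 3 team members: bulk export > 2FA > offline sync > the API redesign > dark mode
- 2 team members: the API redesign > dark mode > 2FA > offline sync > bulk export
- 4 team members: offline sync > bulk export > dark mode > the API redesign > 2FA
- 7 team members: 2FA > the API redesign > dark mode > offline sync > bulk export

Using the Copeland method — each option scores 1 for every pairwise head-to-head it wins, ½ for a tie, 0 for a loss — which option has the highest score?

offline sync

bulk export: beats 2FA; loses to the API redesign, dark mode, and offline sync → score 1.
the API redesign: beats bulk export and dark mode; loses to offline sync and 2FA → score 2.
dark mode: beats bulk export and 2FA; loses to the API redesign and offline sync → score 2.
offline sync: beats bulk export, the API redesign, and dark mode; loses to 2FA → score 3.
2FA: beats the API redesign and offline sync; loses to bulk export and dark mode → score 2.
offline sync has the best pairwise record.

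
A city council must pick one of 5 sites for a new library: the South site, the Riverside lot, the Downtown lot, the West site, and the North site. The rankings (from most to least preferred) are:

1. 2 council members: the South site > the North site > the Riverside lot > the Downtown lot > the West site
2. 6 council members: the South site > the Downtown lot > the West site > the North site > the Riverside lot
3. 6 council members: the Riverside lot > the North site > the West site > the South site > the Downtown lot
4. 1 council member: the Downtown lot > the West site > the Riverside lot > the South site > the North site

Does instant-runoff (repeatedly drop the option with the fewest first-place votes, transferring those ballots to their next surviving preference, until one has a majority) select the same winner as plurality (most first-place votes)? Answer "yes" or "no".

yes

Instant-runoff — R1 the South site 8, the Riverside lot 6, the Downtown lot 1, the West site 0, the North site 0 (the South site winner). Winner: the South site.
Plurality — first-place votes: the South site 8, the Riverside lot 6, the Downtown lot 1, the West site 0, the North site 0. Winner: the South site.
The two methods agree.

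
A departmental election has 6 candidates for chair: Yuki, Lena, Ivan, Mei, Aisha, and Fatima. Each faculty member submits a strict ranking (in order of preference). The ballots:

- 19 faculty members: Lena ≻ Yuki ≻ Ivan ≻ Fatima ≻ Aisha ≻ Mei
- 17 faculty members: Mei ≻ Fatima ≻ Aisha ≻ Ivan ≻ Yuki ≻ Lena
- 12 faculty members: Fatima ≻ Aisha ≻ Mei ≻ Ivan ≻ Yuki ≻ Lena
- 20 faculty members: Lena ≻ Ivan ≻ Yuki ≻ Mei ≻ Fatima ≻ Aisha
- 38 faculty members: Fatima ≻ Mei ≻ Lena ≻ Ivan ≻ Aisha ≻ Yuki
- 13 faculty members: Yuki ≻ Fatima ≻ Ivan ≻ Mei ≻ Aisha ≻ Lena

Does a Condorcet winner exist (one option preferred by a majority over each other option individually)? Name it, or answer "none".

Fatima vs Yuki: 67–52 for Fatima.
Fatima vs Lena: 80–39 for Fatima.
Fatima vs Ivan: 80–39 for Fatima.
Fatima vs Mei: 82–37 for Fatima.
Fatima vs Aisha: 119–0 for Fatima.
Fatima beats every other option head-to-head.

Fatima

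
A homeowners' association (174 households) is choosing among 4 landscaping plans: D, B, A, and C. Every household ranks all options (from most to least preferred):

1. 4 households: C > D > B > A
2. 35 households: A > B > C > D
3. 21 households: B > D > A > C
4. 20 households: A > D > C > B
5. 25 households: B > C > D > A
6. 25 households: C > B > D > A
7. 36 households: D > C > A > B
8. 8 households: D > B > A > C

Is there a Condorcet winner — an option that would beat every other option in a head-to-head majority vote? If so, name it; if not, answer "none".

none

Checking pairwise contests:
B beats D 106–68.
A beats B 91–83.
D beats A 119–55.
B beats C 89–85.
Every option loses at least one head-to-head, so there is no Condorcet winner.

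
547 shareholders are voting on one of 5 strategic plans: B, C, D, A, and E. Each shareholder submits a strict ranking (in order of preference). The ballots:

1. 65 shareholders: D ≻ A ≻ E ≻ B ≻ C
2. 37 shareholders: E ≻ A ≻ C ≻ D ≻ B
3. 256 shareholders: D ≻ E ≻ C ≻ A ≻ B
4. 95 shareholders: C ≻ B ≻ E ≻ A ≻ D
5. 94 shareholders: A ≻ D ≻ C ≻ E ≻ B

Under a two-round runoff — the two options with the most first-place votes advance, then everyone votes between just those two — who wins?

D

Round 1 first-place votes: B 0, C 95, D 321, A 94, E 37.
D and C advance.
Runoff: D is preferred to C by 415 voters; C by 132.
D wins the runoff.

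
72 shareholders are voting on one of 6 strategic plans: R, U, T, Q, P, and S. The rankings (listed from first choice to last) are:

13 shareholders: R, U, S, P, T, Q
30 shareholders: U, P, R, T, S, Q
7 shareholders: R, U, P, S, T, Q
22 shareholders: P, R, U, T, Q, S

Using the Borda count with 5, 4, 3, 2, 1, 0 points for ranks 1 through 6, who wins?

U

R: 13·5 + 30·3 + 7·5 + 22·4 = 278
U: 13·4 + 30·5 + 7·4 + 22·3 = 296
T: 13·1 + 30·2 + 7·1 + 22·2 = 124
Q: 13·0 + 30·0 + 7·0 + 22·1 = 22
P: 13·2 + 30·4 + 7·3 + 22·5 = 277
S: 13·3 + 30·1 + 7·2 + 22·0 = 83
U has the highest Borda score (296).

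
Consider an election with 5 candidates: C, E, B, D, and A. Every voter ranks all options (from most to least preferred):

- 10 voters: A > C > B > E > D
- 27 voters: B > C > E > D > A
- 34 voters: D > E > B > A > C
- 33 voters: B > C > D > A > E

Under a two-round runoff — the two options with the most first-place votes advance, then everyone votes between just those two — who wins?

Round 1 first-place votes: C 0, E 0, B 60, D 34, A 10.
B and D advance.
Runoff: B is preferred to D by 70 voters; D by 34.
B wins the runoff.

B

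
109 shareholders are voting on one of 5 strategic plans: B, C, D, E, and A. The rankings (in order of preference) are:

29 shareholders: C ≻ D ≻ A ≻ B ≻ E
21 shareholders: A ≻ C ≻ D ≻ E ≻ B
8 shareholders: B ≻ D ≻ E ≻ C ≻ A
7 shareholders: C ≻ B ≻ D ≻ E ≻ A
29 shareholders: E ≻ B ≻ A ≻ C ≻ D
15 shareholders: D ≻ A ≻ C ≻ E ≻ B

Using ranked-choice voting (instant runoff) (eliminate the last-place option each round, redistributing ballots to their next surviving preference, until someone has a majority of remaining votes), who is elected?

Round 1: B 8, C 36, D 15, E 29, A 21. Eliminate B.
Round 2: C 36, D 23, E 29, A 21. Eliminate A.
Round 3: C 57, D 23, E 29. C has a majority.

C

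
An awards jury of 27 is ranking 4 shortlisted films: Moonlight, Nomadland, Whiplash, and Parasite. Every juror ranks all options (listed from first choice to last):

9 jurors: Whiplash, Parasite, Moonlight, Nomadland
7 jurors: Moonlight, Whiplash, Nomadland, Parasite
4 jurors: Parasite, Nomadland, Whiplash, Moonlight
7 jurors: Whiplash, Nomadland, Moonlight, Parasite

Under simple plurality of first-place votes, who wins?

First-place votes: Moonlight 7, Nomadland 0, Whiplash 16, Parasite 4.
Whiplash has the most first-place votes.

Whiplash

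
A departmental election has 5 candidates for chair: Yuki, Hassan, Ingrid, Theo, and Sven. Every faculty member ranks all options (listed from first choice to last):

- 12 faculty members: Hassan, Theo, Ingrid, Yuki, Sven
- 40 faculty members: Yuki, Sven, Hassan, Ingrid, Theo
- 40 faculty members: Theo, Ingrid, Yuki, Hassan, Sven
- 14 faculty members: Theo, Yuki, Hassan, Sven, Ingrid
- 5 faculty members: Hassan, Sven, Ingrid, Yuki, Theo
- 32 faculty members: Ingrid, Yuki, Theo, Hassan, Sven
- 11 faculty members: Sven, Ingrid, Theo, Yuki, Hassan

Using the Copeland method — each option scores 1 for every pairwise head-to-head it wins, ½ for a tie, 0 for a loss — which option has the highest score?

Ingrid

Yuki: beats Hassan and Sven; ties Theo; loses to Ingrid → score 2.5.
Hassan: beats Sven; loses to Yuki, Ingrid, and Theo → score 1.
Ingrid: beats Yuki, Hassan, Theo, and Sven → score 4.
Theo: beats Hassan and Sven; ties Yuki; loses to Ingrid → score 2.5.
Sven: loses to Yuki, Hassan, Ingrid, and Theo → score 0.
Ingrid has the best pairwise record.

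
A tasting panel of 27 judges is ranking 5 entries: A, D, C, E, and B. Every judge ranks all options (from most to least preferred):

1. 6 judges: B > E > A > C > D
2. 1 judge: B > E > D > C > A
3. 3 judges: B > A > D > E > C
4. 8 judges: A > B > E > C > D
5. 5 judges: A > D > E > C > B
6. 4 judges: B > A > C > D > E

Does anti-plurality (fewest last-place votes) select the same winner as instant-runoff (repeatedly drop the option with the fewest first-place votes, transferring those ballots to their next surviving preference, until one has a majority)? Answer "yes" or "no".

no

Anti-plurality — last-place votes: A 1, D 14, C 3, E 4, B 5. Winner: A.
Instant-runoff — R1 A 13, D 0, C 0, E 0, B 14 (B winner). Winner: B.
The two methods disagree.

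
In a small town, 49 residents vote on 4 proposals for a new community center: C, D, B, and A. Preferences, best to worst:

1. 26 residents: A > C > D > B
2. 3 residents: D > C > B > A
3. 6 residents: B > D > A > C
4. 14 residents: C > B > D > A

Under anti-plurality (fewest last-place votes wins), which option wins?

Last-place votes: C 6, D 0, B 26, A 17.
D is ranked last by the fewest voters, so D wins.

D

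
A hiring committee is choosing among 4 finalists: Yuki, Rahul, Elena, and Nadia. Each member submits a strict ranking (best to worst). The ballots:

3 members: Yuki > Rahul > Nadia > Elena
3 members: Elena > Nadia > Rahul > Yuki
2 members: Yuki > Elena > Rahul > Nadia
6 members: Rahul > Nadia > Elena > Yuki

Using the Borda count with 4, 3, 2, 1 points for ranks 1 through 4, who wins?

Yuki: 3·4 + 3·1 + 2·4 + 6·1 = 29
Rahul: 3·3 + 3·2 + 2·2 + 6·4 = 43
Elena: 3·1 + 3·4 + 2·3 + 6·2 = 33
Nadia: 3·2 + 3·3 + 2·1 + 6·3 = 35
Rahul has the highest Borda score (43).

Rahul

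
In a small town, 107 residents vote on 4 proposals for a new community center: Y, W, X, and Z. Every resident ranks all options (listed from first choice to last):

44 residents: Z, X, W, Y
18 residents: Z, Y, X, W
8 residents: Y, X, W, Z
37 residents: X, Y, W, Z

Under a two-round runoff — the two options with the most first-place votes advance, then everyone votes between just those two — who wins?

Z

Round 1 first-place votes: Y 8, W 0, X 37, Z 62.
Z and X advance.
Runoff: Z is preferred to X by 62 voters; X by 45.
Z wins the runoff.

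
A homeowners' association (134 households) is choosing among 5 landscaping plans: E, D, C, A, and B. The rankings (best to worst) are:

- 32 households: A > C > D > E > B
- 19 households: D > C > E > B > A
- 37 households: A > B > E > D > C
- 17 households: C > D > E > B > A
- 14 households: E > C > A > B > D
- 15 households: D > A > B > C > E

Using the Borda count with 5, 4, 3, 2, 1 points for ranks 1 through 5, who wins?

E: 32·2 + 19·3 + 37·3 + 17·3 + 14·5 + 15·1 = 368
D: 32·3 + 19·5 + 37·2 + 17·4 + 14·1 + 15·5 = 422
C: 32·4 + 19·4 + 37·1 + 17·5 + 14·4 + 15·2 = 412
A: 32·5 + 19·1 + 37·5 + 17·1 + 14·3 + 15·4 = 483
B: 32·1 + 19·2 + 37·4 + 17·2 + 14·2 + 15·3 = 325
A has the highest Borda score (483).

A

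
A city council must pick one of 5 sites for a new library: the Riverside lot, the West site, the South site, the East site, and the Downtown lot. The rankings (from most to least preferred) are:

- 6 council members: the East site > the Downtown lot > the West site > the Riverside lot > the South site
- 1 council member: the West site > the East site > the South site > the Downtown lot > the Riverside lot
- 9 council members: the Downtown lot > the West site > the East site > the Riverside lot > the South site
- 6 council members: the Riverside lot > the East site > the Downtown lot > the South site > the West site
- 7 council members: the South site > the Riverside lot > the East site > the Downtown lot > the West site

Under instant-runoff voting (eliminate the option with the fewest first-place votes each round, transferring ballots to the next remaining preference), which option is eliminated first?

the West site

Round 1: the Riverside lot 6, the West site 1, the South site 7, the East site 6, the Downtown lot 9. Eliminate the West site.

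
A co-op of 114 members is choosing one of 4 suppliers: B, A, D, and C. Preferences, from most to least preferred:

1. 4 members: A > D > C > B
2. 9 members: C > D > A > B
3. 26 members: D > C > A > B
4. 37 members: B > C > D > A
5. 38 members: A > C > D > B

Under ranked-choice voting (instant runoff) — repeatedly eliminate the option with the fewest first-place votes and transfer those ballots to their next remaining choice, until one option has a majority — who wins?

A

Round 1: B 37, A 42, D 26, C 9. Eliminate C.
Round 2: B 37, A 42, D 35. Eliminate D.
Round 3: B 37, A 77. A has a majority.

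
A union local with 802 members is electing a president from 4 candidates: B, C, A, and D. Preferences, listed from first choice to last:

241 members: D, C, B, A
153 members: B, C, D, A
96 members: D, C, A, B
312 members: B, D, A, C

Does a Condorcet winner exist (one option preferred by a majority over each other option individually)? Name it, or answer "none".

B vs C: 465–337 for B.
B vs A: 706–96 for B.
B vs D: 465–337 for B.
B beats every other option head-to-head.

B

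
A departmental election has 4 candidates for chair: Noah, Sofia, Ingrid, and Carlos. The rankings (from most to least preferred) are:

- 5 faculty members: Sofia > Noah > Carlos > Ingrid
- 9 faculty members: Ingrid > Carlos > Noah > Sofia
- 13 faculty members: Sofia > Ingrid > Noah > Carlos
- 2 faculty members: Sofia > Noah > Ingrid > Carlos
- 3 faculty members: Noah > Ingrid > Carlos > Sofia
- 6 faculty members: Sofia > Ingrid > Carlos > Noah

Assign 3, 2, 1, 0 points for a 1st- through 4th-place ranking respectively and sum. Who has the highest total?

Noah: 5·2 + 9·1 + 13·1 + 2·2 + 3·3 + 6·0 = 45
Sofia: 5·3 + 9·0 + 13·3 + 2·3 + 3·0 + 6·3 = 78
Ingrid: 5·0 + 9·3 + 13·2 + 2·1 + 3·2 + 6·2 = 73
Carlos: 5·1 + 9·2 + 13·0 + 2·0 + 3·1 + 6·1 = 32
Sofia has the highest Borda score (78).

Sofia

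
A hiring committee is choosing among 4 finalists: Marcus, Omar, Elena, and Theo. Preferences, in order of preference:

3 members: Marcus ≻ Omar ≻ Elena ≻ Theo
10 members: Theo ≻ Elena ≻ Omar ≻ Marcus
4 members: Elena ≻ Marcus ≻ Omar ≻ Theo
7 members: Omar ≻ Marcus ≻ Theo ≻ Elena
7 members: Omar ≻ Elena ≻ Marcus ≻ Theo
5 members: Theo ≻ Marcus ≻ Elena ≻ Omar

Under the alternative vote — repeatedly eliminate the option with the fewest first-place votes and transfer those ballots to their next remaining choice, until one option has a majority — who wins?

Round 1: Marcus 3, Omar 14, Elena 4, Theo 15. Eliminate Marcus.
Round 2: Omar 17, Elena 4, Theo 15. Eliminate Elena.
Round 3: Omar 21, Theo 15. Omar has a majority.

Omar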